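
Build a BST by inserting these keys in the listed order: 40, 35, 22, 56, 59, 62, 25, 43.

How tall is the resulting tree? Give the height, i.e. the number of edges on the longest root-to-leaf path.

Insert 40: tree is empty, so 40 becomes the root.
Insert 35: 35 < 40 → go left. Place as left child of 40.
Insert 22: 22 < 40 → go left; 22 < 35 → go left. Place as left child of 35.
Insert 56: 56 > 40 → go right. Place as right child of 40.
Insert 59: 59 > 40 → go right; 59 > 56 → go right. Place as right child of 56.
Insert 62: 62 > 40 → go right; 62 > 56 → go right; 62 > 59 → go right. Place as right child of 59.
Insert 25: 25 < 40 → go left; 25 < 35 → go left; 25 > 22 → go right. Place as right child of 22.
Insert 43: 43 > 40 → go right; 43 < 56 → go left. Place as left child of 56.

The deepest node is 62 at depth 3.

3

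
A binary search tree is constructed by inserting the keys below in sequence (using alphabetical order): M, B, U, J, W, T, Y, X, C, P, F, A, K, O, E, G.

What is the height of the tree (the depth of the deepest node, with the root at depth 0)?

5

M: root
B: left child of M (depth 1)
U: right child of M (depth 1)
J: right child of B (depth 2)
W: right child of U (depth 2)
T: left child of U (depth 2)
Y: right child of W (depth 3)
X: left child of Y (depth 4)
C: left child of J (depth 3)
P: left child of T (depth 3)
F: right child of C (depth 4)
A: left child of B (depth 2)
K: right child of J (depth 3)
O: left child of P (depth 4)
E: left child of F (depth 5)
G: right child of F (depth 5)

The deepest node is E at depth 5.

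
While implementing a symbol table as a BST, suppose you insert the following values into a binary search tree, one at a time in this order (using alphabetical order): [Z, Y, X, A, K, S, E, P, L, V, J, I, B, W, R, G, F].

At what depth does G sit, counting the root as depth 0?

8

Insert Z: tree is empty, so Z becomes the root.
Insert Y: Y < Z → go left. Place as left child of Z.
Insert X: X < Z → go left; X < Y → go left. Place as left child of Y.
Insert A: A < Z → go left; A < Y → go left; A < X → go left. Place as left child of X.
Insert K: K < Z → go left; K < Y → go left; K < X → go left; K > A → go right. Place as right child of A.
Insert S: S < Z → go left; S < Y → go left; S < X → go left; S > A → go right; S > K → go right. Place as right child of K.
Insert E: E < Z → go left; E < Y → go left; E < X → go left; E > A → go right; E < K → go left. Place as left child of K.
Insert P: P < Z → go left; P < Y → go left; P < X → go left; P > A → go right; P > K → go right; P < S → go left. Place as left child of S.
Insert L: L < Z → go left; L < Y → go left; L < X → go left; L > A → go right; L > K → go right; L < S → go left; L < P → go left. Place as left child of P.
Insert V: V < Z → go left; V < Y → go left; V < X → go left; V > A → go right; V > K → go right; V > S → go right. Place as right child of S.
Insert J: J < Z → go left; J < Y → go left; J < X → go left; J > A → go right; J < K → go left; J > E → go right. Place as right child of E.
Insert I: I < Z → go left; I < Y → go left; I < X → go left; I > A → go right; I < K → go left; I > E → go right; I < J → go left. Place as left child of J.
Insert B: B < Z → go left; B < Y → go left; B < X → go left; B > A → go right; B < K → go left; B < E → go left. Place as left child of E.
Insert W: W < Z → go left; W < Y → go left; W < X → go left; W > A → go right; W > K → go right; W > S → go right; W > V → go right. Place as right child of V.
Insert R: R < Z → go left; R < Y → go left; R < X → go left; R > A → go right; R > K → go right; R < S → go left; R > P → go right. Place as right child of P.
Insert G: G < Z → go left; G < Y → go left; G < X → go left; G > A → go right; G < K → go left; G > E → go right; G < J → go left; G < I → go left. Place as left child of I.
Insert F: F < Z → go left; F < Y → go left; F < X → go left; F > A → go right; F < K → go left; F > E → go right; F < J → go left; F < I → go left; F < G → go left. Place as left child of G.

Path to G: Z → Y → X → A → K → E → J → I → G, which is 8 edges.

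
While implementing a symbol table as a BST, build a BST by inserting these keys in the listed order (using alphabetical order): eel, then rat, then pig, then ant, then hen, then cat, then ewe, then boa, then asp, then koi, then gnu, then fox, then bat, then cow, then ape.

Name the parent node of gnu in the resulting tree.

Insert eel: tree is empty, so eel becomes the root.
Insert rat: rat > eel → go right. Place as right child of eel.
Insert pig: pig > eel → go right; pig < rat → go left. Place as left child of rat.
Insert ant: ant < eel → go left. Place as left child of eel.
Insert hen: hen > eel → go right; hen < rat → go left; hen < pig → go left. Place as left child of pig.
Insert cat: cat < eel → go left; cat > ant → go right. Place as right child of ant.
Insert ewe: ewe > eel → go right; ewe < rat → go left; ewe < pig → go left; ewe < hen → go left. Place as left child of hen.
Insert boa: boa < eel → go left; boa > ant → go right; boa < cat → go left. Place as left child of cat.
Insert asp: asp < eel → go left; asp > ant → go right; asp < cat → go left; asp < boa → go left. Place as left child of boa.
Insert koi: koi > eel → go right; koi < rat → go left; koi < pig → go left; koi > hen → go right. Place as right child of hen.
Insert gnu: gnu > eel → go right; gnu < rat → go left; gnu < pig → go left; gnu < hen → go left; gnu > ewe → go right. Place as right child of ewe.
Insert fox: fox > eel → go right; fox < rat → go left; fox < pig → go left; fox < hen → go left; fox > ewe → go right; fox < gnu → go left. Place as left child of gnu.
Insert bat: bat < eel → go left; bat > ant → go right; bat < cat → go left; bat < boa → go left; bat > asp → go right. Place as right child of asp.
Insert cow: cow < eel → go left; cow > ant → go right; cow > cat → go right. Place as right child of cat.
Insert ape: ape < eel → go left; ape > ant → go right; ape < cat → go left; ape < boa → go left; ape < asp → go left. Place as left child of asp.

ewe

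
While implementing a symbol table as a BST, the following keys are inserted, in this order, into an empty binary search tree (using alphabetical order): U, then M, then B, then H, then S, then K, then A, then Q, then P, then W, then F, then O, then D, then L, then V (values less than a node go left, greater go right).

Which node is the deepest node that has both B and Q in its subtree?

Insert U: tree is empty, so U becomes the root.
Insert M: M < U → go left. Place as left child of U.
Insert B: B < U → go left; B < M → go left. Place as left child of M.
Insert H: H < U → go left; H < M → go left; H > B → go right. Place as right child of B.
Insert S: S < U → go left; S > M → go right. Place as right child of M.
Insert K: K < U → go left; K < M → go left; K > B → go right; K > H → go right. Place as right child of H.
Insert A: A < U → go left; A < M → go left; A < B → go left. Place as left child of B.
Insert Q: Q < U → go left; Q > M → go right; Q < S → go left. Place as left child of S.
Insert P: P < U → go left; P > M → go right; P < S → go left; P < Q → go left. Place as left child of Q.
Insert W: W > U → go right. Place as right child of U.
Insert F: F < U → go left; F < M → go left; F > B → go right; F < H → go left. Place as left child of H.
Insert O: O < U → go left; O > M → go right; O < S → go left; O < Q → go left; O < P → go left. Place as left child of P.
Insert D: D < U → go left; D < M → go left; D > B → go right; D < H → go left; D < F → go left. Place as left child of F.
Insert L: L < U → go left; L < M → go left; L > B → go right; L > H → go right; L > K → go right. Place as right child of K.
Insert V: V > U → go right; V < W → go left. Place as left child of W.

Path to B: U → M → B
Path to Q: U → M → S → Q
The paths share a prefix ending at M, then split left and right.

M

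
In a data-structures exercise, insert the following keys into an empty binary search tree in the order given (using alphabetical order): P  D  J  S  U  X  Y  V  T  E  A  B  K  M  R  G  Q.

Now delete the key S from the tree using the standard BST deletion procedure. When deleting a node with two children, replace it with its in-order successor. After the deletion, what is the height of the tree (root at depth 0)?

Resulting structure (node: left, right):
  P: L=D, R=S
  D: L=A, R=J
  J: L=E, R=K
  S: L=R, R=U
  U: L=T, R=X
  X: L=V, R=Y
  Y: L=–, R=–
  V: L=–, R=–
  T: L=–, R=–
  E: L=–, R=G
  A: L=–, R=B
  B: L=–, R=–
  K: L=–, R=M
  M: L=–, R=–
  R: L=Q, R=–
  G: L=–, R=–
  Q: L=–, R=–

Delete S (two children — replace with in-order successor).
After deletion, deepest node is Y at depth 4.

4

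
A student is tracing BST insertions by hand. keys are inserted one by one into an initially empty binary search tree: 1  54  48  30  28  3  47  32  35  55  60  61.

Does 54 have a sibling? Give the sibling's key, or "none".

none

Resulting structure (node: left, right):
  1: L=–, R=54
  54: L=48, R=55
  48: L=30, R=–
  30: L=28, R=47
  28: L=3, R=–
  3: L=–, R=–
  47: L=32, R=–
  32: L=–, R=35
  35: L=–, R=–
  55: L=–, R=60
  60: L=–, R=61
  61: L=–, R=–

54's parent is 1, which has only one child.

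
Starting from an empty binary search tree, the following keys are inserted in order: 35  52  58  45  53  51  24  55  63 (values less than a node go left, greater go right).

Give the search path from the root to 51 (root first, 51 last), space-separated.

Insert 35: tree is empty, so 35 becomes the root.
Insert 52: 52 > 35 → go right. Place as right child of 35.
Insert 58: 58 > 35 → go right; 58 > 52 → go right. Place as right child of 52.
Insert 45: 45 > 35 → go right; 45 < 52 → go left. Place as left child of 52.
Insert 53: 53 > 35 → go right; 53 > 52 → go right; 53 < 58 → go left. Place as left child of 58.
Insert 51: 51 > 35 → go right; 51 < 52 → go left; 51 > 45 → go right. Place as right child of 45.
Insert 24: 24 < 35 → go left. Place as left child of 35.
Insert 55: 55 > 35 → go right; 55 > 52 → go right; 55 < 58 → go left; 55 > 53 → go right. Place as right child of 53.
Insert 63: 63 > 35 → go right; 63 > 52 → go right; 63 > 58 → go right. Place as right child of 58.

35 52 45 51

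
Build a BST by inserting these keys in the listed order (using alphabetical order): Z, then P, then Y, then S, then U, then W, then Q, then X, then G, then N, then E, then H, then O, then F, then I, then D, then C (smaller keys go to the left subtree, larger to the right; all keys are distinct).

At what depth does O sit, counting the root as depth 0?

Resulting structure (node: left, right):
  Z: L=P, R=–
  P: L=G, R=Y
  Y: L=S, R=–
  S: L=Q, R=U
  U: L=–, R=W
  W: L=–, R=X
  Q: L=–, R=–
  X: L=–, R=–
  G: L=E, R=N
  N: L=H, R=O
  E: L=D, R=F
  H: L=–, R=I
  O: L=–, R=–
  F: L=–, R=–
  I: L=–, R=–
  D: L=C, R=–
  C: L=–, R=–

Path to O: Z → P → G → N → O, which is 4 edges.

4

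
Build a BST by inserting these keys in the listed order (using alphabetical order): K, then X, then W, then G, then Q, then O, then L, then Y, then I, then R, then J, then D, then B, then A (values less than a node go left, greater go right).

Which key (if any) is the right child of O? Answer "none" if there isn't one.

none

Insert K: tree is empty, so K becomes the root.
Insert X: X > K → go right. Place as right child of K.
Insert W: W > K → go right; W < X → go left. Place as left child of X.
Insert G: G < K → go left. Place as left child of K.
Insert Q: Q > K → go right; Q < X → go left; Q < W → go left. Place as left child of W.
Insert O: O > K → go right; O < X → go left; O < W → go left; O < Q → go left. Place as left child of Q.
Insert L: L > K → go right; L < X → go left; L < W → go left; L < Q → go left; L < O → go left. Place as left child of O.
Insert Y: Y > K → go right; Y > X → go right. Place as right child of X.
Insert I: I < K → go left; I > G → go right. Place as right child of G.
Insert R: R > K → go right; R < X → go left; R < W → go left; R > Q → go right. Place as right child of Q.
Insert J: J < K → go left; J > G → go right; J > I → go right. Place as right child of I.
Insert D: D < K → go left; D < G → go left. Place as left child of G.
Insert B: B < K → go left; B < G → go left; B < D → go left. Place as left child of D.
Insert A: A < K → go left; A < G → go left; A < D → go left; A < B → go left. Place as left child of B.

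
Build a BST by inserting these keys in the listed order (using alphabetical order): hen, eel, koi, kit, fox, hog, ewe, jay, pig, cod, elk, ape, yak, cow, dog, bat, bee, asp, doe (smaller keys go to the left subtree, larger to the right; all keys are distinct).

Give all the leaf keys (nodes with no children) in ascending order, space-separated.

asp bee doe elk jay yak

hen: root
eel: left child of hen (depth 1)
koi: right child of hen (depth 1)
kit: left child of koi (depth 2)
fox: right child of eel (depth 2)
hog: left child of kit (depth 3)
ewe: left child of fox (depth 3)
jay: right child of hog (depth 4)
pig: right child of koi (depth 2)
cod: left child of eel (depth 2)
elk: left child of ewe (depth 4)
ape: left child of cod (depth 3)
yak: right child of pig (depth 3)
cow: right child of cod (depth 3)
dog: right child of cow (depth 4)
bat: right child of ape (depth 4)
bee: right child of bat (depth 5)
asp: left child of bat (depth 5)
doe: left child of dog (depth 5)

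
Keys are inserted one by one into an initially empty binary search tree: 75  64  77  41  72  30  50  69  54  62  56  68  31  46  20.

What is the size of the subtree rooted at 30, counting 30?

Insert 75: tree is empty, so 75 becomes the root.
Insert 64: 64 < 75 → go left. Place as left child of 75.
Insert 77: 77 > 75 → go right. Place as right child of 75.
Insert 41: 41 < 75 → go left; 41 < 64 → go left. Place as left child of 64.
Insert 72: 72 < 75 → go left; 72 > 64 → go right. Place as right child of 64.
Insert 30: 30 < 75 → go left; 30 < 64 → go left; 30 < 41 → go left. Place as left child of 41.
Insert 50: 50 < 75 → go left; 50 < 64 → go left; 50 > 41 → go right. Place as right child of 41.
Insert 69: 69 < 75 → go left; 69 > 64 → go right; 69 < 72 → go left. Place as left child of 72.
Insert 54: 54 < 75 → go left; 54 < 64 → go left; 54 > 41 → go right; 54 > 50 → go right. Place as right child of 50.
Insert 62: 62 < 75 → go left; 62 < 64 → go left; 62 > 41 → go right; 62 > 50 → go right; 62 > 54 → go right. Place as right child of 54.
Insert 56: 56 < 75 → go left; 56 < 64 → go left; 56 > 41 → go right; 56 > 50 → go right; 56 > 54 → go right; 56 < 62 → go left. Place as left child of 62.
Insert 68: 68 < 75 → go left; 68 > 64 → go right; 68 < 72 → go left; 68 < 69 → go left. Place as left child of 69.
Insert 31: 31 < 75 → go left; 31 < 64 → go left; 31 < 41 → go left; 31 > 30 → go right. Place as right child of 30.
Insert 46: 46 < 75 → go left; 46 < 64 → go left; 46 > 41 → go right; 46 < 50 → go left. Place as left child of 50.
Insert 20: 20 < 75 → go left; 20 < 64 → go left; 20 < 41 → go left; 20 < 30 → go left. Place as left child of 30.

Subtree rooted at 30 contains: 30, 20, 31 — 3 nodes.

3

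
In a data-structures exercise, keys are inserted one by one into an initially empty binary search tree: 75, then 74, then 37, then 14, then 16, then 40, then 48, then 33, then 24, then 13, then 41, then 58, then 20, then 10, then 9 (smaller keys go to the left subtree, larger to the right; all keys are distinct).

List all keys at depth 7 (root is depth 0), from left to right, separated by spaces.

20

75: root
74: left child of 75 (depth 1)
37: left child of 74 (depth 2)
14: left child of 37 (depth 3)
16: right child of 14 (depth 4)
40: right child of 37 (depth 3)
48: right child of 40 (depth 4)
33: right child of 16 (depth 5)
24: left child of 33 (depth 6)
13: left child of 14 (depth 4)
41: left child of 48 (depth 5)
58: right child of 48 (depth 5)
20: left child of 24 (depth 7)
10: left child of 13 (depth 5)
9: left child of 10 (depth 6)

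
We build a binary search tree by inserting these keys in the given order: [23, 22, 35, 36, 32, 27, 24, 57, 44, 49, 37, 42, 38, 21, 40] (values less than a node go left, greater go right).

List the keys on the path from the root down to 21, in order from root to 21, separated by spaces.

23: root
22: left child of 23 (depth 1)
35: right child of 23 (depth 1)
36: right child of 35 (depth 2)
32: left child of 35 (depth 2)
27: left child of 32 (depth 3)
24: left child of 27 (depth 4)
57: right child of 36 (depth 3)
44: left child of 57 (depth 4)
49: right child of 44 (depth 5)
37: left child of 44 (depth 5)
42: right child of 37 (depth 6)
38: left child of 42 (depth 7)
21: left child of 22 (depth 2)
40: right child of 38 (depth 8)

23 22 21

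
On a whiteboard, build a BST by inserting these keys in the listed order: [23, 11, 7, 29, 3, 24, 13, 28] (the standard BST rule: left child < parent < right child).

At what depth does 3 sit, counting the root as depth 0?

3

Resulting structure (node: left, right):
  23: L=11, R=29
  11: L=7, R=13
  7: L=3, R=–
  29: L=24, R=–
  3: L=–, R=–
  24: L=–, R=28
  13: L=–, R=–
  28: L=–, R=–

Path to 3: 23 → 11 → 7 → 3, which is 3 edges.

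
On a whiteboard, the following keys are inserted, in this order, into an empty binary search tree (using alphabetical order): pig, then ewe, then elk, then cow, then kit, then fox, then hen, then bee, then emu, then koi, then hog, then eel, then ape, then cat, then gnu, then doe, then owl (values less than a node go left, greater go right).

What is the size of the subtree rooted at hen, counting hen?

3

Insert pig: tree is empty, so pig becomes the root.
Insert ewe: ewe < pig → go left. Place as left child of pig.
Insert elk: elk < pig → go left; elk < ewe → go left. Place as left child of ewe.
Insert cow: cow < pig → go left; cow < ewe → go left; cow < elk → go left. Place as left child of elk.
Insert kit: kit < pig → go left; kit > ewe → go right. Place as right child of ewe.
Insert fox: fox < pig → go left; fox > ewe → go right; fox < kit → go left. Place as left child of kit.
Insert hen: hen < pig → go left; hen > ewe → go right; hen < kit → go left; hen > fox → go right. Place as right child of fox.
Insert bee: bee < pig → go left; bee < ewe → go left; bee < elk → go left; bee < cow → go left. Place as left child of cow.
Insert emu: emu < pig → go left; emu < ewe → go left; emu > elk → go right. Place as right child of elk.
Insert koi: koi < pig → go left; koi > ewe → go right; koi > kit → go right. Place as right child of kit.
Insert hog: hog < pig → go left; hog > ewe → go right; hog < kit → go left; hog > fox → go right; hog > hen → go right. Place as right child of hen.
Insert eel: eel < pig → go left; eel < ewe → go left; eel < elk → go left; eel > cow → go right. Place as right child of cow.
Insert ape: ape < pig → go left; ape < ewe → go left; ape < elk → go left; ape < cow → go left; ape < bee → go left. Place as left child of bee.
Insert cat: cat < pig → go left; cat < ewe → go left; cat < elk → go left; cat < cow → go left; cat > bee → go right. Place as right child of bee.
Insert gnu: gnu < pig → go left; gnu > ewe → go right; gnu < kit → go left; gnu > fox → go right; gnu < hen → go left. Place as left child of hen.
Insert doe: doe < pig → go left; doe < ewe → go left; doe < elk → go left; doe > cow → go right; doe < eel → go left. Place as left child of eel.
Insert owl: owl < pig → go left; owl > ewe → go right; owl > kit → go right; owl > koi → go right. Place as right child of koi.

Subtree rooted at hen contains: hen, gnu, hog — 3 nodes.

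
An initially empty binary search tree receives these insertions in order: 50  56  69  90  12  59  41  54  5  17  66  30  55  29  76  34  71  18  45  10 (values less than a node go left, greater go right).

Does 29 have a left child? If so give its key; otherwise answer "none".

18

Insert 50: tree is empty, so 50 becomes the root.
Insert 56: 56 > 50 → go right. Place as right child of 50.
Insert 69: 69 > 50 → go right; 69 > 56 → go right. Place as right child of 56.
Insert 90: 90 > 50 → go right; 90 > 56 → go right; 90 > 69 → go right. Place as right child of 69.
Insert 12: 12 < 50 → go left. Place as left child of 50.
Insert 59: 59 > 50 → go right; 59 > 56 → go right; 59 < 69 → go left. Place as left child of 69.
Insert 41: 41 < 50 → go left; 41 > 12 → go right. Place as right child of 12.
Insert 54: 54 > 50 → go right; 54 < 56 → go left. Place as left child of 56.
Insert 5: 5 < 50 → go left; 5 < 12 → go left. Place as left child of 12.
Insert 17: 17 < 50 → go left; 17 > 12 → go right; 17 < 41 → go left. Place as left child of 41.
Insert 66: 66 > 50 → go right; 66 > 56 → go right; 66 < 69 → go left; 66 > 59 → go right. Place as right child of 59.
Insert 30: 30 < 50 → go left; 30 > 12 → go right; 30 < 41 → go left; 30 > 17 → go right. Place as right child of 17.
Insert 55: 55 > 50 → go right; 55 < 56 → go left; 55 > 54 → go right. Place as right child of 54.
Insert 29: 29 < 50 → go left; 29 > 12 → go right; 29 < 41 → go left; 29 > 17 → go right; 29 < 30 → go left. Place as left child of 30.
Insert 76: 76 > 50 → go right; 76 > 56 → go right; 76 > 69 → go right; 76 < 90 → go left. Place as left child of 90.
Insert 34: 34 < 50 → go left; 34 > 12 → go right; 34 < 41 → go left; 34 > 17 → go right; 34 > 30 → go right. Place as right child of 30.
Insert 71: 71 > 50 → go right; 71 > 56 → go right; 71 > 69 → go right; 71 < 90 → go left; 71 < 76 → go left. Place as left child of 76.
Insert 18: 18 < 50 → go left; 18 > 12 → go right; 18 < 41 → go left; 18 > 17 → go right; 18 < 30 → go left; 18 < 29 → go left. Place as left child of 29.
Insert 45: 45 < 50 → go left; 45 > 12 → go right; 45 > 41 → go right. Place as right child of 41.
Insert 10: 10 < 50 → go left; 10 < 12 → go left; 10 > 5 → go right. Place as right child of 5.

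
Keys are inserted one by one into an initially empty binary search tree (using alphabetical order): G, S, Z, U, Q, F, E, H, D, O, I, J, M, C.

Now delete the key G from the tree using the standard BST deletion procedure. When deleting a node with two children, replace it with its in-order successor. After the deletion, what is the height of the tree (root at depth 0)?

6

Insert G: tree is empty, so G becomes the root.
Insert S: S > G → go right. Place as right child of G.
Insert Z: Z > G → go right; Z > S → go right. Place as right child of S.
Insert U: U > G → go right; U > S → go right; U < Z → go left. Place as left child of Z.
Insert Q: Q > G → go right; Q < S → go left. Place as left child of S.
Insert F: F < G → go left. Place as left child of G.
Insert E: E < G → go left; E < F → go left. Place as left child of F.
Insert H: H > G → go right; H < S → go left; H < Q → go left. Place as left child of Q.
Insert D: D < G → go left; D < F → go left; D < E → go left. Place as left child of E.
Insert O: O > G → go right; O < S → go left; O < Q → go left; O > H → go right. Place as right child of H.
Insert I: I > G → go right; I < S → go left; I < Q → go left; I > H → go right; I < O → go left. Place as left child of O.
Insert J: J > G → go right; J < S → go left; J < Q → go left; J > H → go right; J < O → go left; J > I → go right. Place as right child of I.
Insert M: M > G → go right; M < S → go left; M < Q → go left; M > H → go right; M < O → go left; M > I → go right; M > J → go right. Place as right child of J.
Insert C: C < G → go left; C < F → go left; C < E → go left; C < D → go left. Place as left child of D.

Delete G (two children — replace with in-order successor).
After deletion, deepest node is M at depth 6.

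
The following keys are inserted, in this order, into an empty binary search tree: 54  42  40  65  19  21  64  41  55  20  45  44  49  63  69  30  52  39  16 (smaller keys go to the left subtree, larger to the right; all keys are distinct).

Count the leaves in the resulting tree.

Insert 54: tree is empty, so 54 becomes the root.
Insert 42: 42 < 54 → go left. Place as left child of 54.
Insert 40: 40 < 54 → go left; 40 < 42 → go left. Place as left child of 42.
Insert 65: 65 > 54 → go right. Place as right child of 54.
Insert 19: 19 < 54 → go left; 19 < 42 → go left; 19 < 40 → go left. Place as left child of 40.
Insert 21: 21 < 54 → go left; 21 < 42 → go left; 21 < 40 → go left; 21 > 19 → go right. Place as right child of 19.
Insert 64: 64 > 54 → go right; 64 < 65 → go left. Place as left child of 65.
Insert 41: 41 < 54 → go left; 41 < 42 → go left; 41 > 40 → go right. Place as right child of 40.
Insert 55: 55 > 54 → go right; 55 < 65 → go left; 55 < 64 → go left. Place as left child of 64.
Insert 20: 20 < 54 → go left; 20 < 42 → go left; 20 < 40 → go left; 20 > 19 → go right; 20 < 21 → go left. Place as left child of 21.
Insert 45: 45 < 54 → go left; 45 > 42 → go right. Place as right child of 42.
Insert 44: 44 < 54 → go left; 44 > 42 → go right; 44 < 45 → go left. Place as left child of 45.
Insert 49: 49 < 54 → go left; 49 > 42 → go right; 49 > 45 → go right. Place as right child of 45.
Insert 63: 63 > 54 → go right; 63 < 65 → go left; 63 < 64 → go left; 63 > 55 → go right. Place as right child of 55.
Insert 69: 69 > 54 → go right; 69 > 65 → go right. Place as right child of 65.
Insert 30: 30 < 54 → go left; 30 < 42 → go left; 30 < 40 → go left; 30 > 19 → go right; 30 > 21 → go right. Place as right child of 21.
Insert 52: 52 < 54 → go left; 52 > 42 → go right; 52 > 45 → go right; 52 > 49 → go right. Place as right child of 49.
Insert 39: 39 < 54 → go left; 39 < 42 → go left; 39 < 40 → go left; 39 > 19 → go right; 39 > 21 → go right; 39 > 30 → go right. Place as right child of 30.
Insert 16: 16 < 54 → go left; 16 < 42 → go left; 16 < 40 → go left; 16 < 19 → go left. Place as left child of 19.

Leaves: 16, 20, 39, 41, 44, 52, 63, 69 — 8 in total.

8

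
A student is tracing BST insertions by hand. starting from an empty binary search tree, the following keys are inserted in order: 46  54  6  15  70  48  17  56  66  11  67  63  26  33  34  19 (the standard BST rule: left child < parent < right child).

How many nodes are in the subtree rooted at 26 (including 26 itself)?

4

46: root
54: right child of 46 (depth 1)
6: left child of 46 (depth 1)
15: right child of 6 (depth 2)
70: right child of 54 (depth 2)
48: left child of 54 (depth 2)
17: right child of 15 (depth 3)
56: left child of 70 (depth 3)
66: right child of 56 (depth 4)
11: left child of 15 (depth 3)
67: right child of 66 (depth 5)
63: left child of 66 (depth 5)
26: right child of 17 (depth 4)
33: right child of 26 (depth 5)
34: right child of 33 (depth 6)
19: left child of 26 (depth 5)

Subtree rooted at 26 contains: 26, 19, 33, 34 — 4 nodes.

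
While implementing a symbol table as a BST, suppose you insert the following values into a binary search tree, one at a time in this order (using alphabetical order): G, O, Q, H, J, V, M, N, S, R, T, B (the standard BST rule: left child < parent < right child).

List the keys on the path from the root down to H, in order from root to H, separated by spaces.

G: root
O: right child of G (depth 1)
Q: right child of O (depth 2)
H: left child of O (depth 2)
J: right child of H (depth 3)
V: right child of Q (depth 3)
M: right child of J (depth 4)
N: right child of M (depth 5)
S: left child of V (depth 4)
R: left child of S (depth 5)
T: right child of S (depth 5)
B: left child of G (depth 1)

G O H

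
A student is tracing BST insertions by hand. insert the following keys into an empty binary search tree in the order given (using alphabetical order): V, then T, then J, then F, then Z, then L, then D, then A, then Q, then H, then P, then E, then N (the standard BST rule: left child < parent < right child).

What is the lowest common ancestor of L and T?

T

V: root
T: left child of V (depth 1)
J: left child of T (depth 2)
F: left child of J (depth 3)
Z: right child of V (depth 1)
L: right child of J (depth 3)
D: left child of F (depth 4)
A: left child of D (depth 5)
Q: right child of L (depth 4)
H: right child of F (depth 4)
P: left child of Q (depth 5)
E: right child of D (depth 5)
N: left child of P (depth 6)

Path to L: V → T → J → L
Path to T: V → T
T lies on both paths and is an ancestor of the other node.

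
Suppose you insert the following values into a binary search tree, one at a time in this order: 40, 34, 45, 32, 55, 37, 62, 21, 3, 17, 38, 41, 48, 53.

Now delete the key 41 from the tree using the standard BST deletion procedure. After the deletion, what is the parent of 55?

Insert 40: tree is empty, so 40 becomes the root.
Insert 34: 34 < 40 → go left. Place as left child of 40.
Insert 45: 45 > 40 → go right. Place as right child of 40.
Insert 32: 32 < 40 → go left; 32 < 34 → go left. Place as left child of 34.
Insert 55: 55 > 40 → go right; 55 > 45 → go right. Place as right child of 45.
Insert 37: 37 < 40 → go left; 37 > 34 → go right. Place as right child of 34.
Insert 62: 62 > 40 → go right; 62 > 45 → go right; 62 > 55 → go right. Place as right child of 55.
Insert 21: 21 < 40 → go left; 21 < 34 → go left; 21 < 32 → go left. Place as left child of 32.
Insert 3: 3 < 40 → go left; 3 < 34 → go left; 3 < 32 → go left; 3 < 21 → go left. Place as left child of 21.
Insert 17: 17 < 40 → go left; 17 < 34 → go left; 17 < 32 → go left; 17 < 21 → go left; 17 > 3 → go right. Place as right child of 3.
Insert 38: 38 < 40 → go left; 38 > 34 → go right; 38 > 37 → go right. Place as right child of 37.
Insert 41: 41 > 40 → go right; 41 < 45 → go left. Place as left child of 45.
Insert 48: 48 > 40 → go right; 48 > 45 → go right; 48 < 55 → go left. Place as left child of 55.
Insert 53: 53 > 40 → go right; 53 > 45 → go right; 53 < 55 → go left; 53 > 48 → go right. Place as right child of 48.

Delete 41 (at most one child — splice it out).
After deletion, 55's parent is 45.

45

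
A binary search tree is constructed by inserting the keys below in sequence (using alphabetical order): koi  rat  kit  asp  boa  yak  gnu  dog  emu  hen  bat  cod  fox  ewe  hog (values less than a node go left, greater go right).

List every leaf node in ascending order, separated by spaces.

bat cod ewe hog yak

koi: root
rat: right child of koi (depth 1)
kit: left child of koi (depth 1)
asp: left child of kit (depth 2)
boa: right child of asp (depth 3)
yak: right child of rat (depth 2)
gnu: right child of boa (depth 4)
dog: left child of gnu (depth 5)
emu: right child of dog (depth 6)
hen: right child of gnu (depth 5)
bat: left child of boa (depth 4)
cod: left child of dog (depth 6)
fox: right child of emu (depth 7)
ewe: left child of fox (depth 8)
hog: right child of hen (depth 6)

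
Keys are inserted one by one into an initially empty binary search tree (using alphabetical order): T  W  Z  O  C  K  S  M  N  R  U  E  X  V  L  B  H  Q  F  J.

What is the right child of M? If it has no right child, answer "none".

N

T: root
W: right child of T (depth 1)
Z: right child of W (depth 2)
O: left child of T (depth 1)
C: left child of O (depth 2)
K: right child of C (depth 3)
S: right child of O (depth 2)
M: right child of K (depth 4)
N: right child of M (depth 5)
R: left child of S (depth 3)
U: left child of W (depth 2)
E: left child of K (depth 4)
X: left child of Z (depth 3)
V: right child of U (depth 3)
L: left child of M (depth 5)
B: left child of C (depth 3)
H: right child of E (depth 5)
Q: left child of R (depth 4)
F: left child of H (depth 6)
J: right child of H (depth 6)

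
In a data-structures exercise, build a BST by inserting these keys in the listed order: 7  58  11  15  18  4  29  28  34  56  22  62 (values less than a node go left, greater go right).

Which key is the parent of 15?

11

Insert 7: tree is empty, so 7 becomes the root.
Insert 58: 58 > 7 → go right. Place as right child of 7.
Insert 11: 11 > 7 → go right; 11 < 58 → go left. Place as left child of 58.
Insert 15: 15 > 7 → go right; 15 < 58 → go left; 15 > 11 → go right. Place as right child of 11.
Insert 18: 18 > 7 → go right; 18 < 58 → go left; 18 > 11 → go right; 18 > 15 → go right. Place as right child of 15.
Insert 4: 4 < 7 → go left. Place as left child of 7.
Insert 29: 29 > 7 → go right; 29 < 58 → go left; 29 > 11 → go right; 29 > 15 → go right; 29 > 18 → go right. Place as right child of 18.
Insert 28: 28 > 7 → go right; 28 < 58 → go left; 28 > 11 → go right; 28 > 15 → go right; 28 > 18 → go right; 28 < 29 → go left. Place as left child of 29.
Insert 34: 34 > 7 → go right; 34 < 58 → go left; 34 > 11 → go right; 34 > 15 → go right; 34 > 18 → go right; 34 > 29 → go right. Place as right child of 29.
Insert 56: 56 > 7 → go right; 56 < 58 → go left; 56 > 11 → go right; 56 > 15 → go right; 56 > 18 → go right; 56 > 29 → go right; 56 > 34 → go right. Place as right child of 34.
Insert 22: 22 > 7 → go right; 22 < 58 → go left; 22 > 11 → go right; 22 > 15 → go right; 22 > 18 → go right; 22 < 29 → go left; 22 < 28 → go left. Place as left child of 28.
Insert 62: 62 > 7 → go right; 62 > 58 → go right. Place as right child of 58.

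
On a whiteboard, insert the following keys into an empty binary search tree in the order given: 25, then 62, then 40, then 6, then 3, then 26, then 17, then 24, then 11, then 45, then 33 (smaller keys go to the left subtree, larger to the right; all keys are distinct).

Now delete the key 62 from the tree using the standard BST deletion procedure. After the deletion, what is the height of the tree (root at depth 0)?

3

25: root
62: right child of 25 (depth 1)
40: left child of 62 (depth 2)
6: left child of 25 (depth 1)
3: left child of 6 (depth 2)
26: left child of 40 (depth 3)
17: right child of 6 (depth 2)
24: right child of 17 (depth 3)
11: left child of 17 (depth 3)
45: right child of 40 (depth 3)
33: right child of 26 (depth 4)

Delete 62 (at most one child — splice it out).
After deletion, deepest node is 24 at depth 3.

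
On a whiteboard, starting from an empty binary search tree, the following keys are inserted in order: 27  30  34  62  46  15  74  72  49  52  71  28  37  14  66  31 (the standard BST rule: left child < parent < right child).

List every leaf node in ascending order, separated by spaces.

14 28 31 37 52 66

27: root
30: right child of 27 (depth 1)
34: right child of 30 (depth 2)
62: right child of 34 (depth 3)
46: left child of 62 (depth 4)
15: left child of 27 (depth 1)
74: right child of 62 (depth 4)
72: left child of 74 (depth 5)
49: right child of 46 (depth 5)
52: right child of 49 (depth 6)
71: left child of 72 (depth 6)
28: left child of 30 (depth 2)
37: left child of 46 (depth 5)
14: left child of 15 (depth 2)
66: left child of 71 (depth 7)
31: left child of 34 (depth 3)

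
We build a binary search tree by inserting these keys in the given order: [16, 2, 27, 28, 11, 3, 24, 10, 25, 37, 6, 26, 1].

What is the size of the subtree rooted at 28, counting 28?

2

16: root
2: left child of 16 (depth 1)
27: right child of 16 (depth 1)
28: right child of 27 (depth 2)
11: right child of 2 (depth 2)
3: left child of 11 (depth 3)
24: left child of 27 (depth 2)
10: right child of 3 (depth 4)
25: right child of 24 (depth 3)
37: right child of 28 (depth 3)
6: left child of 10 (depth 5)
26: right child of 25 (depth 4)
1: left child of 2 (depth 2)

Subtree rooted at 28 contains: 28, 37 — 2 nodes.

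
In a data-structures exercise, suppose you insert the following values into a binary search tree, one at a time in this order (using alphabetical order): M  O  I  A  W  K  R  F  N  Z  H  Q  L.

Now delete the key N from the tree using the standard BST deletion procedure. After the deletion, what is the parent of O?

M

Insert M: tree is empty, so M becomes the root.
Insert O: O > M → go right. Place as right child of M.
Insert I: I < M → go left. Place as left child of M.
Insert A: A < M → go left; A < I → go left. Place as left child of I.
Insert W: W > M → go right; W > O → go right. Place as right child of O.
Insert K: K < M → go left; K > I → go right. Place as right child of I.
Insert R: R > M → go right; R > O → go right; R < W → go left. Place as left child of W.
Insert F: F < M → go left; F < I → go left; F > A → go right. Place as right child of A.
Insert N: N > M → go right; N < O → go left. Place as left child of O.
Insert Z: Z > M → go right; Z > O → go right; Z > W → go right. Place as right child of W.
Insert H: H < M → go left; H < I → go left; H > A → go right; H > F → go right. Place as right child of F.
Insert Q: Q > M → go right; Q > O → go right; Q < W → go left; Q < R → go left. Place as left child of R.
Insert L: L < M → go left; L > I → go right; L > K → go right. Place as right child of K.

Delete N (at most one child — splice it out).
After deletion, O's parent is M.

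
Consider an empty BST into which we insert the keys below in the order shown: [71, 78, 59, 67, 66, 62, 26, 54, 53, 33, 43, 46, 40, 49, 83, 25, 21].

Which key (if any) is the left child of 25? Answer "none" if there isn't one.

71: root
78: right child of 71 (depth 1)
59: left child of 71 (depth 1)
67: right child of 59 (depth 2)
66: left child of 67 (depth 3)
62: left child of 66 (depth 4)
26: left child of 59 (depth 2)
54: right child of 26 (depth 3)
53: left child of 54 (depth 4)
33: left child of 53 (depth 5)
43: right child of 33 (depth 6)
46: right child of 43 (depth 7)
40: left child of 43 (depth 7)
49: right child of 46 (depth 8)
83: right child of 78 (depth 2)
25: left child of 26 (depth 3)
21: left child of 25 (depth 4)

21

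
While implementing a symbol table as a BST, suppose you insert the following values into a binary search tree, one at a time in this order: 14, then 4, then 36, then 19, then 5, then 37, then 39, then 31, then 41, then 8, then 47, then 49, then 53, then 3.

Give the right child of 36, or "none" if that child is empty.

Insert 14: tree is empty, so 14 becomes the root.
Insert 4: 4 < 14 → go left. Place as left child of 14.
Insert 36: 36 > 14 → go right. Place as right child of 14.
Insert 19: 19 > 14 → go right; 19 < 36 → go left. Place as left child of 36.
Insert 5: 5 < 14 → go left; 5 > 4 → go right. Place as right child of 4.
Insert 37: 37 > 14 → go right; 37 > 36 → go right. Place as right child of 36.
Insert 39: 39 > 14 → go right; 39 > 36 → go right; 39 > 37 → go right. Place as right child of 37.
Insert 31: 31 > 14 → go right; 31 < 36 → go left; 31 > 19 → go right. Place as right child of 19.
Insert 41: 41 > 14 → go right; 41 > 36 → go right; 41 > 37 → go right; 41 > 39 → go right. Place as right child of 39.
Insert 8: 8 < 14 → go left; 8 > 4 → go right; 8 > 5 → go right. Place as right child of 5.
Insert 47: 47 > 14 → go right; 47 > 36 → go right; 47 > 37 → go right; 47 > 39 → go right; 47 > 41 → go right. Place as right child of 41.
Insert 49: 49 > 14 → go right; 49 > 36 → go right; 49 > 37 → go right; 49 > 39 → go right; 49 > 41 → go right; 49 > 47 → go right. Place as right child of 47.
Insert 53: 53 > 14 → go right; 53 > 36 → go right; 53 > 37 → go right; 53 > 39 → go right; 53 > 41 → go right; 53 > 47 → go right; 53 > 49 → go right. Place as right child of 49.
Insert 3: 3 < 14 → go left; 3 < 4 → go left. Place as left child of 4.

37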